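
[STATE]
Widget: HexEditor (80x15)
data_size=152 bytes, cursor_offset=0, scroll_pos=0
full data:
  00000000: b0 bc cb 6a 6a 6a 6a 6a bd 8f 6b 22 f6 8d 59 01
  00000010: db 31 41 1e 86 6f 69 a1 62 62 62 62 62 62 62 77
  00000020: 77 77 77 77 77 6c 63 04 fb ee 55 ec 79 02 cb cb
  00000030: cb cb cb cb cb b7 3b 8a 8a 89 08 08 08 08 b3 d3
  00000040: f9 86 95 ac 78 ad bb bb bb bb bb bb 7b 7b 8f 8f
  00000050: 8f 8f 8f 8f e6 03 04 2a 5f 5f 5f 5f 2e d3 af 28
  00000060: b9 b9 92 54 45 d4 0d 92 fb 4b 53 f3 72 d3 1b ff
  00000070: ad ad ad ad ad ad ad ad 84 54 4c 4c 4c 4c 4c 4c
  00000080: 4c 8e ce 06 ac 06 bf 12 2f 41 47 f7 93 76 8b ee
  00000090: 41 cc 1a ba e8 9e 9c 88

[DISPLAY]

00000000  B0 bc cb 6a 6a 6a 6a 6a  bd 8f 6b 22 f6 8d 59 01  |...jjjjj..k"..Y.|  
00000010  db 31 41 1e 86 6f 69 a1  62 62 62 62 62 62 62 77  |.1A..oi.bbbbbbbw|  
00000020  77 77 77 77 77 6c 63 04  fb ee 55 ec 79 02 cb cb  |wwwwwlc...U.y...|  
00000030  cb cb cb cb cb b7 3b 8a  8a 89 08 08 08 08 b3 d3  |......;.........|  
00000040  f9 86 95 ac 78 ad bb bb  bb bb bb bb 7b 7b 8f 8f  |....x.......{{..|  
00000050  8f 8f 8f 8f e6 03 04 2a  5f 5f 5f 5f 2e d3 af 28  |.......*____...(|  
00000060  b9 b9 92 54 45 d4 0d 92  fb 4b 53 f3 72 d3 1b ff  |...TE....KS.r...|  
00000070  ad ad ad ad ad ad ad ad  84 54 4c 4c 4c 4c 4c 4c  |.........TLLLLLL|  
00000080  4c 8e ce 06 ac 06 bf 12  2f 41 47 f7 93 76 8b ee  |L......./AG..v..|  
00000090  41 cc 1a ba e8 9e 9c 88                           |A.......        |  
                                                                                
                                                                                
                                                                                
                                                                                
                                                                                


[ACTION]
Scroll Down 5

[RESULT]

00000050  8f 8f 8f 8f e6 03 04 2a  5f 5f 5f 5f 2e d3 af 28  |.......*____...(|  
00000060  b9 b9 92 54 45 d4 0d 92  fb 4b 53 f3 72 d3 1b ff  |...TE....KS.r...|  
00000070  ad ad ad ad ad ad ad ad  84 54 4c 4c 4c 4c 4c 4c  |.........TLLLLLL|  
00000080  4c 8e ce 06 ac 06 bf 12  2f 41 47 f7 93 76 8b ee  |L......./AG..v..|  
00000090  41 cc 1a ba e8 9e 9c 88                           |A.......        |  
                                                                                
                                                                                
                                                                                
                                                                                
                                                                                
                                                                                
                                                                                
                                                                                
                                                                                
                                                                                


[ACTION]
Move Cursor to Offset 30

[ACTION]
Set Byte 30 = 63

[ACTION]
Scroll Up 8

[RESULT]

00000000  b0 bc cb 6a 6a 6a 6a 6a  bd 8f 6b 22 f6 8d 59 01  |...jjjjj..k"..Y.|  
00000010  db 31 41 1e 86 6f 69 a1  62 62 62 62 62 62 63 77  |.1A..oi.bbbbbbcw|  
00000020  77 77 77 77 77 6c 63 04  fb ee 55 ec 79 02 cb cb  |wwwwwlc...U.y...|  
00000030  cb cb cb cb cb b7 3b 8a  8a 89 08 08 08 08 b3 d3  |......;.........|  
00000040  f9 86 95 ac 78 ad bb bb  bb bb bb bb 7b 7b 8f 8f  |....x.......{{..|  
00000050  8f 8f 8f 8f e6 03 04 2a  5f 5f 5f 5f 2e d3 af 28  |.......*____...(|  
00000060  b9 b9 92 54 45 d4 0d 92  fb 4b 53 f3 72 d3 1b ff  |...TE....KS.r...|  
00000070  ad ad ad ad ad ad ad ad  84 54 4c 4c 4c 4c 4c 4c  |.........TLLLLLL|  
00000080  4c 8e ce 06 ac 06 bf 12  2f 41 47 f7 93 76 8b ee  |L......./AG..v..|  
00000090  41 cc 1a ba e8 9e 9c 88                           |A.......        |  
                                                                                
                                                                                
                                                                                
                                                                                
                                                                                


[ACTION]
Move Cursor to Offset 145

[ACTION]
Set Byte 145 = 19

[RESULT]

00000000  b0 bc cb 6a 6a 6a 6a 6a  bd 8f 6b 22 f6 8d 59 01  |...jjjjj..k"..Y.|  
00000010  db 31 41 1e 86 6f 69 a1  62 62 62 62 62 62 63 77  |.1A..oi.bbbbbbcw|  
00000020  77 77 77 77 77 6c 63 04  fb ee 55 ec 79 02 cb cb  |wwwwwlc...U.y...|  
00000030  cb cb cb cb cb b7 3b 8a  8a 89 08 08 08 08 b3 d3  |......;.........|  
00000040  f9 86 95 ac 78 ad bb bb  bb bb bb bb 7b 7b 8f 8f  |....x.......{{..|  
00000050  8f 8f 8f 8f e6 03 04 2a  5f 5f 5f 5f 2e d3 af 28  |.......*____...(|  
00000060  b9 b9 92 54 45 d4 0d 92  fb 4b 53 f3 72 d3 1b ff  |...TE....KS.r...|  
00000070  ad ad ad ad ad ad ad ad  84 54 4c 4c 4c 4c 4c 4c  |.........TLLLLLL|  
00000080  4c 8e ce 06 ac 06 bf 12  2f 41 47 f7 93 76 8b ee  |L......./AG..v..|  
00000090  41 19 1a ba e8 9e 9c 88                           |A.......        |  
                                                                                
                                                                                
                                                                                
                                                                                
                                                                                


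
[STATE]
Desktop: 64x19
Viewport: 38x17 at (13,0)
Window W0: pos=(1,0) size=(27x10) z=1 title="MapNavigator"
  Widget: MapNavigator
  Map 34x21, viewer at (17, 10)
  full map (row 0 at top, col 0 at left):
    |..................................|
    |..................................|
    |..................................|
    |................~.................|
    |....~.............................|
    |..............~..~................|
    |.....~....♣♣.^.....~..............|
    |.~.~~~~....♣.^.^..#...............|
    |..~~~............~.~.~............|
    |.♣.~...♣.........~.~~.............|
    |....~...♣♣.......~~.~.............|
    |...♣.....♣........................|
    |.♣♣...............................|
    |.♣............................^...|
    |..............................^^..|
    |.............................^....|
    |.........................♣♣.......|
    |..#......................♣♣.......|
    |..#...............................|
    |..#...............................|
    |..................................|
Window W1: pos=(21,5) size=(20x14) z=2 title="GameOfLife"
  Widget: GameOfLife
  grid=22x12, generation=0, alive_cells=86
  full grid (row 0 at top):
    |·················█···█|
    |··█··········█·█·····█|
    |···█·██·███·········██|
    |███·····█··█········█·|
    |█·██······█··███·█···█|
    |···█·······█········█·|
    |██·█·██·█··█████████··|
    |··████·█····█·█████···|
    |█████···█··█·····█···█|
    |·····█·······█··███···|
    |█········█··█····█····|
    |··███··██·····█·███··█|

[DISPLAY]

━━━━━━━━━━━━━━┓                       
or            ┃                       
──────────────┨                       
..#...........┃                       
.~.~.~........┃                       
.~.~~...┏━━━━━━━━━━━━━━━━━━┓          
.@~.~...┃ GameOfLife       ┃          
........┠──────────────────┨          
........┃Gen: 0            ┃          
━━━━━━━━┃█··········█·█····┃          
        ┃·█·██·███·········┃          
        ┃█·····█··█········┃          
        ┃██······█··███·█··┃          
        ┃·█·······█········┃          
        ┃·█·██·█··█████████┃          
        ┃████·█····█·█████·┃          
        ┃███···█··█·····█··┃          


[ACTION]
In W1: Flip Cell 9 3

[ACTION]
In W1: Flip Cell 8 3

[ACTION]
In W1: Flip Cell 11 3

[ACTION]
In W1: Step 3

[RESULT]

━━━━━━━━━━━━━━┓                       
or            ┃                       
──────────────┨                       
..#...........┃                       
.~.~.~........┃                       
.~.~~...┏━━━━━━━━━━━━━━━━━━┓          
.@~.~...┃ GameOfLife       ┃          
........┠──────────────────┨          
........┃Gen: 3            ┃          
━━━━━━━━┃·······██·········┃          
        ┃······████·······█┃          
        ┃███···█··███······┃          
        ┃··········██······┃          
        ┃█·█·█·█████·····██┃          
        ┃····█·██·██·····██┃          
        ┃█·····██···█······┃          
        ┃·█·██····█··█·····┃          


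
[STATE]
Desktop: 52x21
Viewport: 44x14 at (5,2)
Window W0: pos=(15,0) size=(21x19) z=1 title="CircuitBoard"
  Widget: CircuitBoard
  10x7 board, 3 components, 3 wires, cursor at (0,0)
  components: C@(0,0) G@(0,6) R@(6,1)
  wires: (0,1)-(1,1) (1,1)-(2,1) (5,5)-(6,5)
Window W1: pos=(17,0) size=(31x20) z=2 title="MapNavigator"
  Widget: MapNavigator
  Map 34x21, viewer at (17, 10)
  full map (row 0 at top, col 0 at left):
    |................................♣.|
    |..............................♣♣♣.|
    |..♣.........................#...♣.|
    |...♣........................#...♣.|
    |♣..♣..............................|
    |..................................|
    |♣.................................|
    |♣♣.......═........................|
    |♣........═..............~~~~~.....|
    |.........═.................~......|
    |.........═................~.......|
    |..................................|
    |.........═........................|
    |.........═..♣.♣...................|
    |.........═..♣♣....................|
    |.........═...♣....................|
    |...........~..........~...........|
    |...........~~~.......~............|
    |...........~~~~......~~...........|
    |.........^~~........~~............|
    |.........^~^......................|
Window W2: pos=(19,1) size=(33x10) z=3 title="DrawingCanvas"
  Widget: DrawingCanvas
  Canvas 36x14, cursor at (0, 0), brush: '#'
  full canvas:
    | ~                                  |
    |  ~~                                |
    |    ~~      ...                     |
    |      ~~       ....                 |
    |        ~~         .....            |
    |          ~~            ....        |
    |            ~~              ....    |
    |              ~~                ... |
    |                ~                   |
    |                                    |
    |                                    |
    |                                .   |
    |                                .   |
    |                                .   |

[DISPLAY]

          ┠─┠─┃ DrawingCanvas               
          ┃ ┃.┠─────────────────────────────
          ┃0┃♣┃+~                           
          ┃ ┃♣┃  ~~                         
          ┃1┃.┃    ~~      ...              
          ┃ ┃.┃      ~~       ....          
          ┃2┃.┃        ~~         .....     
          ┃ ┃.┃          ~~            .... 
          ┃3┃.┗━━━━━━━━━━━━━━━━━━━━━━━━━━━━━
          ┃ ┃......═.......@........~.....┃ 
          ┃4┃.............................┃ 
          ┃ ┃......═......................┃ 
          ┃5┃......═..♣.♣.................┃ 
          ┃ ┃......═..♣♣..................┃ 


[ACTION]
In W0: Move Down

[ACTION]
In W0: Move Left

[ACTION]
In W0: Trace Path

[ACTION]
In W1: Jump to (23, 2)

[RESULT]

          ┠─┠─┃ DrawingCanvas               
          ┃ ┃ ┠─────────────────────────────
          ┃0┃ ┃+~                           
          ┃ ┃ ┃  ~~                         
          ┃1┃ ┃    ~~      ...              
          ┃ ┃ ┃      ~~       ....          
          ┃2┃ ┃        ~~         .....     
          ┃ ┃.┃          ~~            .... 
          ┃3┃.┗━━━━━━━━━━━━━━━━━━━━━━━━━━━━━
          ┃ ┃..............@....#...♣.    ┃ 
          ┃4┃...................#...♣.    ┃ 
          ┃ ┃.........................    ┃ 
          ┃5┃.........................    ┃ 
          ┃ ┃.........................    ┃ 


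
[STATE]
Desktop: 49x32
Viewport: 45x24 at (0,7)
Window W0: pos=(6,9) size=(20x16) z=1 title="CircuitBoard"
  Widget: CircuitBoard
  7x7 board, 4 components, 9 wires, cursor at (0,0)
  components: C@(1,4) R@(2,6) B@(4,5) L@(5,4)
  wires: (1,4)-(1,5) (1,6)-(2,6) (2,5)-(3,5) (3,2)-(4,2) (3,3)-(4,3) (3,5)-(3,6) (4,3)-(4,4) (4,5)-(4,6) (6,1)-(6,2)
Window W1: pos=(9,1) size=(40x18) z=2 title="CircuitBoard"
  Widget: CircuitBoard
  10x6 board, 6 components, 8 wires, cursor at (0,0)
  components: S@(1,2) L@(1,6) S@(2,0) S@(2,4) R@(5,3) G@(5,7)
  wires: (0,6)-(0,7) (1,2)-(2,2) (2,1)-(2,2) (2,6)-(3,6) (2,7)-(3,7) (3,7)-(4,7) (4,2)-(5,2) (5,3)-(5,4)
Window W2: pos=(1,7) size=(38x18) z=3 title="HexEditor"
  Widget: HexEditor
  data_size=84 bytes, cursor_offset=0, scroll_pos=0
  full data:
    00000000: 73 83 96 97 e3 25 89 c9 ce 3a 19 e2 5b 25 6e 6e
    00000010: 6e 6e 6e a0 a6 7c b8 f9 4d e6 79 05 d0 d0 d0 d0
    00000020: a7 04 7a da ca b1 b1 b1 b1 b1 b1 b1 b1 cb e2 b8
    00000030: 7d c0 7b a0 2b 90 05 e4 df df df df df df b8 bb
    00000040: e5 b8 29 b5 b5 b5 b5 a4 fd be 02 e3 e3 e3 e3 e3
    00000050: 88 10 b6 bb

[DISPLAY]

 ┏━━━━━━━━━━━━━━━━━━━━━━━━━━━━━━━━━━━━┓      
 ┃ HexEditor                          ┃      
 ┠────────────────────────────────────┨   ·  
 ┃00000000  73 83 96 97 e3 25 89 c9  c┃   │  
 ┃00000010  6e 6e 6e a0 a6 7c b8 f9  4┃   ·  
 ┃00000020  a7 04 7a da ca b1 b1 b1  b┃   │  
 ┃00000030  7d c0 7b a0 2b 90 05 e4  d┃   ·  
 ┃00000040  e5 b8 29 b5 b5 b5 b5 a4  f┃      
 ┃00000050  88 10 b6 bb               ┃   G  
 ┃                                    ┃      
 ┃                                    ┃      
 ┃                                    ┃━━━━━━
 ┃                                    ┃      
 ┃                                    ┃      
 ┃                                    ┃      
 ┃                                    ┃      
 ┃                                    ┃      
 ┗━━━━━━━━━━━━━━━━━━━━━━━━━━━━━━━━━━━━┛      
                                             
                                             
                                             
                                             
                                             
                                             


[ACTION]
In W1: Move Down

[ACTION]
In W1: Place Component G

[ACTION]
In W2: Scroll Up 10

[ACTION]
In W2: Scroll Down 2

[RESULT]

 ┏━━━━━━━━━━━━━━━━━━━━━━━━━━━━━━━━━━━━┓      
 ┃ HexEditor                          ┃      
 ┠────────────────────────────────────┨   ·  
 ┃00000020  a7 04 7a da ca b1 b1 b1  b┃   │  
 ┃00000030  7d c0 7b a0 2b 90 05 e4  d┃   ·  
 ┃00000040  e5 b8 29 b5 b5 b5 b5 a4  f┃   │  
 ┃00000050  88 10 b6 bb               ┃   ·  
 ┃                                    ┃      
 ┃                                    ┃   G  
 ┃                                    ┃      
 ┃                                    ┃      
 ┃                                    ┃━━━━━━
 ┃                                    ┃      
 ┃                                    ┃      
 ┃                                    ┃      
 ┃                                    ┃      
 ┃                                    ┃      
 ┗━━━━━━━━━━━━━━━━━━━━━━━━━━━━━━━━━━━━┛      
                                             
                                             
                                             
                                             
                                             
                                             


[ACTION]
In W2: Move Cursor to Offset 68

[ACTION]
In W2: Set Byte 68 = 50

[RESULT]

 ┏━━━━━━━━━━━━━━━━━━━━━━━━━━━━━━━━━━━━┓      
 ┃ HexEditor                          ┃      
 ┠────────────────────────────────────┨   ·  
 ┃00000020  a7 04 7a da ca b1 b1 b1  b┃   │  
 ┃00000030  7d c0 7b a0 2b 90 05 e4  d┃   ·  
 ┃00000040  e5 b8 29 b5 50 b5 b5 a4  f┃   │  
 ┃00000050  88 10 b6 bb               ┃   ·  
 ┃                                    ┃      
 ┃                                    ┃   G  
 ┃                                    ┃      
 ┃                                    ┃      
 ┃                                    ┃━━━━━━
 ┃                                    ┃      
 ┃                                    ┃      
 ┃                                    ┃      
 ┃                                    ┃      
 ┃                                    ┃      
 ┗━━━━━━━━━━━━━━━━━━━━━━━━━━━━━━━━━━━━┛      
                                             
                                             
                                             
                                             
                                             
                                             


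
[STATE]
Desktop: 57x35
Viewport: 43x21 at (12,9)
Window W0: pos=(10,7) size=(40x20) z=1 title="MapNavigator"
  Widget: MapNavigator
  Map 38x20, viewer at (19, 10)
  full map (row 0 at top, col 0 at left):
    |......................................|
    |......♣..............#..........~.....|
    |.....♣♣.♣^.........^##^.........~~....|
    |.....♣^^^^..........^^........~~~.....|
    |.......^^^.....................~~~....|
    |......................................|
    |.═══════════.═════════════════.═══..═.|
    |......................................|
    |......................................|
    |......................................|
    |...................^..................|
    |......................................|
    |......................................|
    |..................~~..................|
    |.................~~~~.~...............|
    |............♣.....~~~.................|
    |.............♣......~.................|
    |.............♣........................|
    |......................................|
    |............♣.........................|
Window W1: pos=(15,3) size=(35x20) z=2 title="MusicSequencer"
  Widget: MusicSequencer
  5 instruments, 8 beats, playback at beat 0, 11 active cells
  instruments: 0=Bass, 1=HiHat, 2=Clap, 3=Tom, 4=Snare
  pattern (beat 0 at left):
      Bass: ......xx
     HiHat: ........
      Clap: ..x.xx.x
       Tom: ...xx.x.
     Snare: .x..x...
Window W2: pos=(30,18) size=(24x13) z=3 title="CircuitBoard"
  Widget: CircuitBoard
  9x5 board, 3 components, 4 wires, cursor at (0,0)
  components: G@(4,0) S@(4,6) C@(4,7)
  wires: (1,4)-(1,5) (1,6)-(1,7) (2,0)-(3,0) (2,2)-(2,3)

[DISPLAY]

───┃  Clap··█·██·█                   ┃     
...┃   Tom···██·█·                   ┃     
...┃ Snare·█··█···                   ┃     
...┃                                 ┃     
...┃                                 ┃     
═══┃                                 ┃     
...┃                                 ┃     
...┃                                 ┃     
...┃                                 ┃     
...┃              ┏━━━━━━━━━━━━━━━━━━━━━━┓ 
...┃              ┃ CircuitBoard         ┃ 
...┃              ┠──────────────────────┨ 
...┃              ┃   0 1 2 3 4 5 6 7 8  ┃ 
...┗━━━━━━━━━━━━━━┃0  [.]                ┃ 
...........♣.....~┃                      ┃ 
............♣.....┃1                   · ┃ 
............♣.....┃                      ┃ 
━━━━━━━━━━━━━━━━━━┃2   ·       · ─ ·     ┃ 
                  ┃    │                 ┃ 
                  ┃3   ·                 ┃ 
                  ┃                      ┃ 


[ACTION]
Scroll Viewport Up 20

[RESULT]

                                           
                                           
                                           
   ┏━━━━━━━━━━━━━━━━━━━━━━━━━━━━━━━━━┓     
   ┃ MusicSequencer                  ┃     
   ┠─────────────────────────────────┨     
   ┃      ▼1234567                   ┃     
━━━┃  Bass······██                   ┃     
Map┃ HiHat········                   ┃     
───┃  Clap··█·██·█                   ┃     
...┃   Tom···██·█·                   ┃     
...┃ Snare·█··█···                   ┃     
...┃                                 ┃     
...┃                                 ┃     
═══┃                                 ┃     
...┃                                 ┃     
...┃                                 ┃     
...┃                                 ┃     
...┃              ┏━━━━━━━━━━━━━━━━━━━━━━┓ 
...┃              ┃ CircuitBoard         ┃ 
...┃              ┠──────────────────────┨ 


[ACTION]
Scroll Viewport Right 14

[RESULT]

                                           
                                           
                                           
 ┏━━━━━━━━━━━━━━━━━━━━━━━━━━━━━━━━━┓       
 ┃ MusicSequencer                  ┃       
 ┠─────────────────────────────────┨       
 ┃      ▼1234567                   ┃       
━┃  Bass······██                   ┃       
p┃ HiHat········                   ┃       
─┃  Clap··█·██·█                   ┃       
.┃   Tom···██·█·                   ┃       
.┃ Snare·█··█···                   ┃       
.┃                                 ┃       
.┃                                 ┃       
═┃                                 ┃       
.┃                                 ┃       
.┃                                 ┃       
.┃                                 ┃       
.┃              ┏━━━━━━━━━━━━━━━━━━━━━━┓   
.┃              ┃ CircuitBoard         ┃   
.┃              ┠──────────────────────┨   


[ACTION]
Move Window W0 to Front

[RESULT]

                                           
                                           
                                           
 ┏━━━━━━━━━━━━━━━━━━━━━━━━━━━━━━━━━┓       
 ┃ MusicSequencer                  ┃       
 ┠─────────────────────────────────┨       
 ┃      ▼1234567                   ┃       
━━━━━━━━━━━━━━━━━━━━━━━━━━━━━━━━━━━┓       
pNavigator                         ┃       
───────────────────────────────────┨       
..♣♣.♣^.........^##^.........~~....┃       
..♣^^^^..........^^........~~~.....┃       
....^^^.....................~~~....┃       
...................................┃       
═════════.═════════════════.═══..═.┃       
...................................┃       
...................................┃       
...................................┃       
................@..................┃━━━┓   
...................................┃   ┃   
...................................┃───┨   


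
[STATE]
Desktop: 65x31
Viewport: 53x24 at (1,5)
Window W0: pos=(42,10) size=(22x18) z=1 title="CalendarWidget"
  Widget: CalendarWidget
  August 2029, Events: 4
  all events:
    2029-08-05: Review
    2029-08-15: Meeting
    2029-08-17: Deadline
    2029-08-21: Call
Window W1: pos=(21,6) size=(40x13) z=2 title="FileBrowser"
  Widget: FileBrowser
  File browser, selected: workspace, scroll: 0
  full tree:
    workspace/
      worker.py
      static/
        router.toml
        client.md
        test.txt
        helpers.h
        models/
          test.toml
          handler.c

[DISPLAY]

                                                     
                    ┏━━━━━━━━━━━━━━━━━━━━━━━━━━━━━━━━
                    ┃ FileBrowser                    
                    ┠────────────────────────────────
                    ┃> [-] workspace/                
                    ┃    worker.py                   
                    ┃    [+] static/                 
                    ┃                                
                    ┃                                
                    ┃                                
                    ┃                                
                    ┃                                
                    ┃                                
                    ┗━━━━━━━━━━━━━━━━━━━━━━━━━━━━━━━━
                                         ┃27 28 29 30
                                         ┃           
                                         ┃           
                                         ┃           
                                         ┃           
                                         ┃           
                                         ┃           
                                         ┃           
                                         ┗━━━━━━━━━━━
                                                     


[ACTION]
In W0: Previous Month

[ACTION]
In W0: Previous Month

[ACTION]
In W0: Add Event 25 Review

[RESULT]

                                                     
                    ┏━━━━━━━━━━━━━━━━━━━━━━━━━━━━━━━━
                    ┃ FileBrowser                    
                    ┠────────────────────────────────
                    ┃> [-] workspace/                
                    ┃    worker.py                   
                    ┃    [+] static/                 
                    ┃                                
                    ┃                                
                    ┃                                
                    ┃                                
                    ┃                                
                    ┃                                
                    ┗━━━━━━━━━━━━━━━━━━━━━━━━━━━━━━━━
                                         ┃25* 26 27 2
                                         ┃           
                                         ┃           
                                         ┃           
                                         ┃           
                                         ┃           
                                         ┃           
                                         ┃           
                                         ┗━━━━━━━━━━━
                                                     


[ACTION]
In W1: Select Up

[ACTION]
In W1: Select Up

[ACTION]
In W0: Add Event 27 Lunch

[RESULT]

                                                     
                    ┏━━━━━━━━━━━━━━━━━━━━━━━━━━━━━━━━
                    ┃ FileBrowser                    
                    ┠────────────────────────────────
                    ┃> [-] workspace/                
                    ┃    worker.py                   
                    ┃    [+] static/                 
                    ┃                                
                    ┃                                
                    ┃                                
                    ┃                                
                    ┃                                
                    ┃                                
                    ┗━━━━━━━━━━━━━━━━━━━━━━━━━━━━━━━━
                                         ┃25* 26 27* 
                                         ┃           
                                         ┃           
                                         ┃           
                                         ┃           
                                         ┃           
                                         ┃           
                                         ┃           
                                         ┗━━━━━━━━━━━
                                                     


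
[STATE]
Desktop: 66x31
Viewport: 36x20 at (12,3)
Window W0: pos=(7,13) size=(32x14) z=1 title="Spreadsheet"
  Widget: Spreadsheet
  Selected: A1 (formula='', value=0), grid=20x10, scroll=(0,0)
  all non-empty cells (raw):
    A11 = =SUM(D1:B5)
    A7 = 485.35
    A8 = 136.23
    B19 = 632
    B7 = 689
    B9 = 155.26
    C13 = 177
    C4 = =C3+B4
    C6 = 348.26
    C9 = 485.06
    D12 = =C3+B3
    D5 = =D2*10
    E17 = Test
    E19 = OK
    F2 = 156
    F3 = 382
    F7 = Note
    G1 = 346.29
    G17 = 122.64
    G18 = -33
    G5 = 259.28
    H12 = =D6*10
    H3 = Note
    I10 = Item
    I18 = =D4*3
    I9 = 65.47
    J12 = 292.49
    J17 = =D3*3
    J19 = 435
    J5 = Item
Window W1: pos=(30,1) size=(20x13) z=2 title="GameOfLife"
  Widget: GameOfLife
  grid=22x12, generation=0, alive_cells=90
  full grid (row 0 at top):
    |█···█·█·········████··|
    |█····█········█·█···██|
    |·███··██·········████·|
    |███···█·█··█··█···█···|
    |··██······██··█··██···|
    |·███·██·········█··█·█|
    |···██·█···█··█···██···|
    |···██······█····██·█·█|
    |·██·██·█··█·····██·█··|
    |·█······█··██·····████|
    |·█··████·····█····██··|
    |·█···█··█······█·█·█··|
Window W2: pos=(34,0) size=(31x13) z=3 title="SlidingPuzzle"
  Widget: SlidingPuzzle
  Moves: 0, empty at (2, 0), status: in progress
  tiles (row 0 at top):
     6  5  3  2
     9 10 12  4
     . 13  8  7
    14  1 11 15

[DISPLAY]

                  ┠───┃┌────┬────┬──
                  ┃Gen┃│  6 │  5 │  
                  ┃██·┃├────┼────┼──
                  ┃█··┃│  9 │ 10 │ 1
                  ┃██·┃├────┼────┼──
                  ┃██·┃│    │ 13 │  
                  ┃·██┃├────┼────┼──
                  ┃·██┃│ 14 │  1 │ 1
                  ┃█·█┃└────┴────┴──
                  ┃···┗━━━━━━━━━━━━━
━━━━━━━━━━━━━━━━━━┗━━━━━━━━━━━━━━━━━
eadsheet                  ┃         
──────────────────────────┨         
                          ┃         
   A       B       C      ┃         
--------------------------┃         
     [0]       0       0  ┃         
       0       0       0  ┃         
       0       0       0  ┃         
       0       0       0  ┃         


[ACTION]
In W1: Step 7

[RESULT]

                  ┠───┃┌────┬────┬──
                  ┃Gen┃│  6 │  5 │  
                  ┃█··┃├────┼────┼──
                  ┃···┃│  9 │ 10 │ 1
                  ┃···┃├────┼────┼──
                  ┃···┃│    │ 13 │  
                  ┃█··┃├────┼────┼──
                  ┃█··┃│ 14 │  1 │ 1
                  ┃···┃└────┴────┴──
                  ┃···┗━━━━━━━━━━━━━
━━━━━━━━━━━━━━━━━━┗━━━━━━━━━━━━━━━━━
eadsheet                  ┃         
──────────────────────────┨         
                          ┃         
   A       B       C      ┃         
--------------------------┃         
     [0]       0       0  ┃         
       0       0       0  ┃         
       0       0       0  ┃         
       0       0       0  ┃         


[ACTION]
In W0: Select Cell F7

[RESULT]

                  ┠───┃┌────┬────┬──
                  ┃Gen┃│  6 │  5 │  
                  ┃█··┃├────┼────┼──
                  ┃···┃│  9 │ 10 │ 1
                  ┃···┃├────┼────┼──
                  ┃···┃│    │ 13 │  
                  ┃█··┃├────┼────┼──
                  ┃█··┃│ 14 │  1 │ 1
                  ┃···┃└────┴────┴──
                  ┃···┗━━━━━━━━━━━━━
━━━━━━━━━━━━━━━━━━┗━━━━━━━━━━━━━━━━━
eadsheet                  ┃         
──────────────────────────┨         
Note                      ┃         
   A       B       C      ┃         
--------------------------┃         
       0       0       0  ┃         
       0       0       0  ┃         
       0       0       0  ┃         
       0       0       0  ┃         


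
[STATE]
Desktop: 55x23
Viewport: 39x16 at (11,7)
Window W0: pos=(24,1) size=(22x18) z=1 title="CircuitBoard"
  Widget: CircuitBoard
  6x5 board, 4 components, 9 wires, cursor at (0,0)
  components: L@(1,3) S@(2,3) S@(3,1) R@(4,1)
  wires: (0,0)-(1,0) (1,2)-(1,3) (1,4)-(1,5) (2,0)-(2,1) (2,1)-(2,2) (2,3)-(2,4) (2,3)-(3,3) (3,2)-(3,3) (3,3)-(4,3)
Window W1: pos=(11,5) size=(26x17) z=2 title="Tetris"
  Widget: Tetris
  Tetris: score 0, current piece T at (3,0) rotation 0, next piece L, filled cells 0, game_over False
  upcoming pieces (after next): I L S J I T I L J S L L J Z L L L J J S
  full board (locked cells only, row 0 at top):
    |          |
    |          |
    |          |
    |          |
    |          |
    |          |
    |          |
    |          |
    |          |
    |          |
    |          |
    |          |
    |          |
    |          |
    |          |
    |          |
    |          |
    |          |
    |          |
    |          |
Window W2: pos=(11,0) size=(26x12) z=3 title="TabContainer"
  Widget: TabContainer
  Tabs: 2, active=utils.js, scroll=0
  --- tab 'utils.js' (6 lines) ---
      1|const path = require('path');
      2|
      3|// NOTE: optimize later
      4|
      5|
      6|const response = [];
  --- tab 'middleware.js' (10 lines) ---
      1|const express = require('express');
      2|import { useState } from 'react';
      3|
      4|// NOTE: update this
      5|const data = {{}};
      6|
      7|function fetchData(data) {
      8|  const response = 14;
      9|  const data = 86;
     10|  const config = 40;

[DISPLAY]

┃// NOTE: optimize later ┃· ─ L   ┃    
┃                        ┃        ┃    
┃                        ┃·   S ─ ┃    
┃const response = [];    ┃    │   ┃    
┗━━━━━━━━━━━━━━━━━━━━━━━━┛· ─ ·   ┃    
┃          │             ┃    │   ┃    
┃          │             ┃    ·   ┃    
┃          │Score:       ┃)       ┃    
┃          │0            ┃        ┃    
┃          │             ┃        ┃    
┃          │             ┃        ┃    
┃          │             ┃━━━━━━━━┛    
┃          │             ┃             
┃          │             ┃             
┗━━━━━━━━━━━━━━━━━━━━━━━━┛             
                                       


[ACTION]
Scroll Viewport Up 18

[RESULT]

┏━━━━━━━━━━━━━━━━━━━━━━━━┓             
┃ TabContainer           ┃━━━━━━━━┓    
┠────────────────────────┨d       ┃    
┃[utils.js]│ middleware.j┃────────┨    
┃────────────────────────┃ 5      ┃    
┃const path = require('pa┃        ┃    
┃                        ┃        ┃    
┃// NOTE: optimize later ┃· ─ L   ┃    
┃                        ┃        ┃    
┃                        ┃·   S ─ ┃    
┃const response = [];    ┃    │   ┃    
┗━━━━━━━━━━━━━━━━━━━━━━━━┛· ─ ·   ┃    
┃          │             ┃    │   ┃    
┃          │             ┃    ·   ┃    
┃          │Score:       ┃)       ┃    
┃          │0            ┃        ┃    


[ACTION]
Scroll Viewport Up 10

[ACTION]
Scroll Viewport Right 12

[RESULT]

━━━━━━━━━━━━━━━━━━━━┓                  
Container           ┃━━━━━━━━┓         
────────────────────┨d       ┃         
ls.js]│ middleware.j┃────────┨         
────────────────────┃ 5      ┃         
t path = require('pa┃        ┃         
                    ┃        ┃         
OTE: optimize later ┃· ─ L   ┃         
                    ┃        ┃         
                    ┃·   S ─ ┃         
t response = [];    ┃    │   ┃         
━━━━━━━━━━━━━━━━━━━━┛· ─ ·   ┃         
      │             ┃    │   ┃         
      │             ┃    ·   ┃         
      │Score:       ┃)       ┃         
      │0            ┃        ┃         
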